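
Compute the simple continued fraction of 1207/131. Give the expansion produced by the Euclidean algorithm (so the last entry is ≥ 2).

[9; 4, 1, 2, 9]

1207 = 9×131 + 28
131 = 4×28 + 19
28 = 1×19 + 9
19 = 2×9 + 1
9 = 9×1 + 0  (stop)
So 1207/131 = [9; 4, 1, 2, 9].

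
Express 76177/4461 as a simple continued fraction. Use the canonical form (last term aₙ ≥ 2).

76177 = 17*4461 + 340
4461 = 13*340 + 41
340 = 8*41 + 12
41 = 3*12 + 5
12 = 2*5 + 2
5 = 2*2 + 1
2 = 2*1 + 0  (stop)
So 76177/4461 = [17; 13, 8, 3, 2, 2, 2].

[17; 13, 8, 3, 2, 2, 2]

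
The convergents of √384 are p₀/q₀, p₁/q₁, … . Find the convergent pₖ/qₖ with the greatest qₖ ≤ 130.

1940/99

√384 = [19; 1, 1, 2, 9, 2, 1, 1, 38, …] (period length 8).
Convergents:
  p_0/q_0 = 19/1
  p_1/q_1 = 20/1
  p_2/q_2 = 39/2
  p_3/q_3 = 98/5
  p_4/q_4 = 921/47
  p_5/q_5 = 1940/99
  p_6/q_6 = 2861/146
q_5 = 99 ≤ 130 < 146 = q_6, so the answer is 1940/99.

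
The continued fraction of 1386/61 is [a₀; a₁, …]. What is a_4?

1386 = 22·61 + 44   →  a_0 = 22
61 = 1·44 + 17   →  a_1 = 1
44 = 2·17 + 10   →  a_2 = 2
17 = 1·10 + 7   →  a_3 = 1
10 = 1·7 + 3   →  a_4 = 1

1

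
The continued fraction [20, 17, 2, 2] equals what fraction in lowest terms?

1745/87

Using pₖ = aₖpₖ₋₁ + pₖ₋₂ and qₖ = aₖqₖ₋₁ + qₖ₋₂:
  k=0: a=20, p=20, q=1
  k=1: a=17, p=341, q=17
  k=2: a=2, p=702, q=35
  k=3: a=2, p=1745, q=87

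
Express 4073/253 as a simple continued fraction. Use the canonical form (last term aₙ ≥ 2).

[16; 10, 8, 3]

4073 = 16*253 + 25
253 = 10*25 + 3
25 = 8*3 + 1
3 = 3*1 + 0  (stop)
So 4073/253 = [16; 10, 8, 3].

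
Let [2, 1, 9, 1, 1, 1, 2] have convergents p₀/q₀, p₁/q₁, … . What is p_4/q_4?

Using pₖ = aₖpₖ₋₁ + pₖ₋₂, qₖ = aₖqₖ₋₁ + qₖ₋₂ (with p₋₁=1, p₋₂=0, q₋₁=0, q₋₂=1):
  k=0: a=2, p=2, q=1
  k=1: a=1, p=3, q=1
  k=2: a=9, p=29, q=10
  k=3: a=1, p=32, q=11
  k=4: a=1, p=61, q=21

61/21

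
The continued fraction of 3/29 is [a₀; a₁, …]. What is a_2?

1

3 = 0·29 + 3   →  a_0 = 0
29 = 9·3 + 2   →  a_1 = 9
3 = 1·2 + 1   →  a_2 = 1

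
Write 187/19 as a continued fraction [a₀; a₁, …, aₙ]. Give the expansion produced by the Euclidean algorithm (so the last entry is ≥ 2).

[9; 1, 5, 3]

187 = 9·19 + 16
19 = 1·16 + 3
16 = 5·3 + 1
3 = 3·1 + 0  (stop)
So 187/19 = [9; 1, 5, 3].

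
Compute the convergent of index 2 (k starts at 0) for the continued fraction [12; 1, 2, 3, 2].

38/3

Using pₖ = aₖpₖ₋₁ + pₖ₋₂, qₖ = aₖqₖ₋₁ + qₖ₋₂ (with p₋₁=1, p₋₂=0, q₋₁=0, q₋₂=1):
  k=0: a=12, p=12, q=1
  k=1: a=1, p=13, q=1
  k=2: a=2, p=38, q=3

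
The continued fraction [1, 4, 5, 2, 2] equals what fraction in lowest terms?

Using pₖ = aₖpₖ₋₁ + pₖ₋₂ and qₖ = aₖqₖ₋₁ + qₖ₋₂:
  k=0: a=1, p=1, q=1
  k=1: a=4, p=5, q=4
  k=2: a=5, p=26, q=21
  k=3: a=2, p=57, q=46
  k=4: a=2, p=140, q=113

140/113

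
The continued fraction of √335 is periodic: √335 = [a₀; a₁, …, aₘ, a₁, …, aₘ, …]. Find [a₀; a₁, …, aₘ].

[18; 3, 3, 3, 36]

a₀ = ⌊√335⌋ = 18.
With m₀=0, d₀=1 and mₖ₊₁ = dₖaₖ − mₖ, dₖ₊₁ = (n − mₖ₊₁²)/dₖ, aₖ₊₁ = ⌊(a₀+mₖ₊₁)/dₖ₊₁⌋:
  k=1: m=18, d=11, a=3
  k=2: m=15, d=10, a=3
  k=3: m=15, d=11, a=3
  k=4: m=18, d=1, a=36
d=1 and a=2a₀=36 at k=4, so the next step gives (m, d) = (18, 11) again — its k=1 value — and the period has length 4.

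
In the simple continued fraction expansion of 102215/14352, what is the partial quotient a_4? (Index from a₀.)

10

102215 = 7·14352 + 1751   →  a_0 = 7
14352 = 8·1751 + 344   →  a_1 = 8
1751 = 5·344 + 31   →  a_2 = 5
344 = 11·31 + 3   →  a_3 = 11
31 = 10·3 + 1   →  a_4 = 10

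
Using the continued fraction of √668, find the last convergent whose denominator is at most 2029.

47737/1847

√668 = [25; 1, 5, 2, 12, 2, 5, 1, 50, …] (period length 8).
Convergents:
  p_0/q_0 = 25/1
  p_1/q_1 = 26/1
  p_2/q_2 = 155/6
  p_3/q_3 = 336/13
  p_4/q_4 = 4187/162
  p_5/q_5 = 8710/337
  p_6/q_6 = 47737/1847
  p_7/q_7 = 56447/2184
q_6 = 1847 ≤ 2029 < 2184 = q_7, so the answer is 47737/1847.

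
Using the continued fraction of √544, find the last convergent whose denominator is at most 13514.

113447/4864

√544 = [23; 3, 11, 3, 46, …] (period length 4).
Convergents:
  p_0/q_0 = 23/1
  p_1/q_1 = 70/3
  p_2/q_2 = 793/34
  p_3/q_3 = 2449/105
  p_4/q_4 = 113447/4864
  p_5/q_5 = 342790/14697
q_4 = 4864 ≤ 13514 < 14697 = q_5, so the answer is 113447/4864.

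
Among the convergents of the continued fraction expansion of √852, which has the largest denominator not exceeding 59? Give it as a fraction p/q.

√852 = [29; 5, 3, 2, 4, 2, 3, 5, 58, …] (period length 8).
Convergents:
  p_0/q_0 = 29/1
  p_1/q_1 = 146/5
  p_2/q_2 = 467/16
  p_3/q_3 = 1080/37
  p_4/q_4 = 4787/164
q_3 = 37 ≤ 59 < 164 = q_4, so the answer is 1080/37.

1080/37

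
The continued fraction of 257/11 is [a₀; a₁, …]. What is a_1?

257 = 23·11 + 4   →  a_0 = 23
11 = 2·4 + 3   →  a_1 = 2

2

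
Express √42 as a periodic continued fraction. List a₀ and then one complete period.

[6; 2, 12]

a₀ = ⌊√42⌋ = 6.
With m₀=0, d₀=1 and mₖ₊₁ = dₖaₖ − mₖ, dₖ₊₁ = (n − mₖ₊₁²)/dₖ, aₖ₊₁ = ⌊(a₀+mₖ₊₁)/dₖ₊₁⌋:
  k=1: m=6, d=6, a=2
  k=2: m=6, d=1, a=12
d=1 and a=2a₀=12 at k=2, so the next step gives (m, d) = (6, 6) again — its k=1 value — and the period has length 2.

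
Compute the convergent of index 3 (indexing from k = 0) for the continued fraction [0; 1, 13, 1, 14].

14/15

Using pₖ = aₖpₖ₋₁ + pₖ₋₂, qₖ = aₖqₖ₋₁ + qₖ₋₂ (with p₋₁=1, p₋₂=0, q₋₁=0, q₋₂=1):
  k=0: a=0, p=0, q=1
  k=1: a=1, p=1, q=1
  k=2: a=13, p=13, q=14
  k=3: a=1, p=14, q=15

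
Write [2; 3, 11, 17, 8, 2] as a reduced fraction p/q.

Fold from the inside: start with 2/1.
  8 + 1/2 = 17/2
  17 + 2/17 = 291/17
  11 + 17/291 = 3218/291
  3 + 291/3218 = 9945/3218
  2 + 3218/9945 = 23108/9945

23108/9945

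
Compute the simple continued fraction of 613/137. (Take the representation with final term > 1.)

[4; 2, 9, 3, 2]

613 = 4*137 + 65
137 = 2*65 + 7
65 = 9*7 + 2
7 = 3*2 + 1
2 = 2*1 + 0  (stop)
So 613/137 = [4; 2, 9, 3, 2].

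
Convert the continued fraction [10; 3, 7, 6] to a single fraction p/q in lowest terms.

1393/135

Using pₖ = aₖpₖ₋₁ + pₖ₋₂ and qₖ = aₖqₖ₋₁ + qₖ₋₂:
  k=0: a=10, p=10, q=1
  k=1: a=3, p=31, q=3
  k=2: a=7, p=227, q=22
  k=3: a=6, p=1393, q=135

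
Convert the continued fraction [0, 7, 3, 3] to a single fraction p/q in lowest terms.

Using pₖ = aₖpₖ₋₁ + pₖ₋₂ and qₖ = aₖqₖ₋₁ + qₖ₋₂:
  k=0: a=0, p=0, q=1
  k=1: a=7, p=1, q=7
  k=2: a=3, p=3, q=22
  k=3: a=3, p=10, q=73

10/73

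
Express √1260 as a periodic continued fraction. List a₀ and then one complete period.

a₀ = ⌊√1260⌋ = 35.

[35; 2, 70]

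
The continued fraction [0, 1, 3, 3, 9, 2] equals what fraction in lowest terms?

Fold from the inside: start with 2/1.
  9 + 1/2 = 19/2
  3 + 2/19 = 59/19
  3 + 19/59 = 196/59
  1 + 59/196 = 255/196
  0 + 196/255 = 196/255

196/255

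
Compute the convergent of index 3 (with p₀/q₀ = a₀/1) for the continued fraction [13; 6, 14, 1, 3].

1198/91

Using pₖ = aₖpₖ₋₁ + pₖ₋₂, qₖ = aₖqₖ₋₁ + qₖ₋₂ (with p₋₁=1, p₋₂=0, q₋₁=0, q₋₂=1):
  k=0: a=13, p=13, q=1
  k=1: a=6, p=79, q=6
  k=2: a=14, p=1119, q=85
  k=3: a=1, p=1198, q=91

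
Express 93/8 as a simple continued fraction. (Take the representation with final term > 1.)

93 = 11×8 + 5
8 = 1×5 + 3
5 = 1×3 + 2
3 = 1×2 + 1
2 = 2×1 + 0  (stop)
So 93/8 = [11; 1, 1, 1, 2].

[11; 1, 1, 1, 2]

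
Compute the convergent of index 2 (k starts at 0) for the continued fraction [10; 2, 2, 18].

52/5

Using pₖ = aₖpₖ₋₁ + pₖ₋₂, qₖ = aₖqₖ₋₁ + qₖ₋₂ (with p₋₁=1, p₋₂=0, q₋₁=0, q₋₂=1):
  k=0: a=10, p=10, q=1
  k=1: a=2, p=21, q=2
  k=2: a=2, p=52, q=5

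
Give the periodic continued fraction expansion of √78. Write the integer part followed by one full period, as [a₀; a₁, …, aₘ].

[8; 1, 4, 1, 16]

a₀ = ⌊√78⌋ = 8.
With m₀=0, d₀=1 and mₖ₊₁ = dₖaₖ − mₖ, dₖ₊₁ = (n − mₖ₊₁²)/dₖ, aₖ₊₁ = ⌊(a₀+mₖ₊₁)/dₖ₊₁⌋:
  k=1: m=8, d=14, a=1
  k=2: m=6, d=3, a=4
  k=3: m=6, d=14, a=1
  k=4: m=8, d=1, a=16
d=1 and a=2a₀=16 at k=4, so the next step gives (m, d) = (8, 14) again — its k=1 value — and the period has length 4.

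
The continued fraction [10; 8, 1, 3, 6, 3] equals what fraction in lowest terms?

6999/692

Using pₖ = aₖpₖ₋₁ + pₖ₋₂ and qₖ = aₖqₖ₋₁ + qₖ₋₂:
  k=0: a=10, p=10, q=1
  k=1: a=8, p=81, q=8
  k=2: a=1, p=91, q=9
  k=3: a=3, p=354, q=35
  k=4: a=6, p=2215, q=219
  k=5: a=3, p=6999, q=692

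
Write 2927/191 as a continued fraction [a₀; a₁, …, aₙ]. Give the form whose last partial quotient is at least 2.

[15; 3, 12, 2, 2]

2927 = 15·191 + 62
191 = 3·62 + 5
62 = 12·5 + 2
5 = 2·2 + 1
2 = 2·1 + 0  (stop)
So 2927/191 = [15; 3, 12, 2, 2].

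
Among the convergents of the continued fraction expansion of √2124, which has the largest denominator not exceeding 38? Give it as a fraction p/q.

√2124 = [46; 11, 1, 1, 22, 1, 1, 11, 92, …] (period length 8).
Convergents:
  p_0/q_0 = 46/1
  p_1/q_1 = 507/11
  p_2/q_2 = 553/12
  p_3/q_3 = 1060/23
  p_4/q_4 = 23873/518
q_3 = 23 ≤ 38 < 518 = q_4, so the answer is 1060/23.

1060/23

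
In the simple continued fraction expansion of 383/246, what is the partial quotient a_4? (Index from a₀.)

383 = 1·246 + 137   →  a_0 = 1
246 = 1·137 + 109   →  a_1 = 1
137 = 1·109 + 28   →  a_2 = 1
109 = 3·28 + 25   →  a_3 = 3
28 = 1·25 + 3   →  a_4 = 1

1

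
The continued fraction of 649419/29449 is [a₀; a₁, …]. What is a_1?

649419 = 22·29449 + 1541   →  a_0 = 22
29449 = 19·1541 + 170   →  a_1 = 19

19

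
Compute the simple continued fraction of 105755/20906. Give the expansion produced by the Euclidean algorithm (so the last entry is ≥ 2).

[5; 17, 15, 8, 10]

105755 = 5*20906 + 1225
20906 = 17*1225 + 81
1225 = 15*81 + 10
81 = 8*10 + 1
10 = 10*1 + 0  (stop)
So 105755/20906 = [5; 17, 15, 8, 10].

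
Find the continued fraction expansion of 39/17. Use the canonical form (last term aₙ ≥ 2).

[2; 3, 2, 2]

39 = 2×17 + 5
17 = 3×5 + 2
5 = 2×2 + 1
2 = 2×1 + 0  (stop)
So 39/17 = [2; 3, 2, 2].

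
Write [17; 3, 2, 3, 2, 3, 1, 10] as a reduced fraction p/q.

Fold from the inside: start with 10/1.
  1 + 1/10 = 11/10
  3 + 10/11 = 43/11
  2 + 11/43 = 97/43
  3 + 43/97 = 334/97
  2 + 97/334 = 765/334
  3 + 334/765 = 2629/765
  17 + 765/2629 = 45458/2629

45458/2629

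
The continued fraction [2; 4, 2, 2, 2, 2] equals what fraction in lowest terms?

Fold from the inside: start with 2/1.
  2 + 1/2 = 5/2
  2 + 2/5 = 12/5
  2 + 5/12 = 29/12
  4 + 12/29 = 128/29
  2 + 29/128 = 285/128

285/128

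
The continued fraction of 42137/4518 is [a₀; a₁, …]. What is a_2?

15

42137 = 9·4518 + 1475   →  a_0 = 9
4518 = 3·1475 + 93   →  a_1 = 3
1475 = 15·93 + 80   →  a_2 = 15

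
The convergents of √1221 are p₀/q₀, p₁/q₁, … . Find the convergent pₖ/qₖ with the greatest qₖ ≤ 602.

√1221 = [34; 1, 16, 2, 16, 1, 68, …] (period length 6).
Convergents:
  p_0/q_0 = 34/1
  p_1/q_1 = 35/1
  p_2/q_2 = 594/17
  p_3/q_3 = 1223/35
  p_4/q_4 = 20162/577
  p_5/q_5 = 21385/612
q_4 = 577 ≤ 602 < 612 = q_5, so the answer is 20162/577.

20162/577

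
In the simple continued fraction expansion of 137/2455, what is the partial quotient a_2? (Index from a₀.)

137 = 0·2455 + 137   →  a_0 = 0
2455 = 17·137 + 126   →  a_1 = 17
137 = 1·126 + 11   →  a_2 = 1

1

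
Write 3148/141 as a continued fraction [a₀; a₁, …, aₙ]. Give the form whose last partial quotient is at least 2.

3148 = 22*141 + 46
141 = 3*46 + 3
46 = 15*3 + 1
3 = 3*1 + 0  (stop)
So 3148/141 = [22; 3, 15, 3].

[22; 3, 15, 3]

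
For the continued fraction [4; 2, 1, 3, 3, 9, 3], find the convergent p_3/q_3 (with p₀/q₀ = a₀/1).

Using pₖ = aₖpₖ₋₁ + pₖ₋₂, qₖ = aₖqₖ₋₁ + qₖ₋₂ (with p₋₁=1, p₋₂=0, q₋₁=0, q₋₂=1):
  k=0: a=4, p=4, q=1
  k=1: a=2, p=9, q=2
  k=2: a=1, p=13, q=3
  k=3: a=3, p=48, q=11

48/11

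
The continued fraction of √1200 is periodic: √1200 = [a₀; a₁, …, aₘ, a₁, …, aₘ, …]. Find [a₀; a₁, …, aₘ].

a₀ = ⌊√1200⌋ = 34.

[34; 1, 1, 1, 3, 1, 1, 1, 68]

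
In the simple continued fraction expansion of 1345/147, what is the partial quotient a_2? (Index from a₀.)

1

1345 = 9·147 + 22   →  a_0 = 9
147 = 6·22 + 15   →  a_1 = 6
22 = 1·15 + 7   →  a_2 = 1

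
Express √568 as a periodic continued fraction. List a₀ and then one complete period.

[23; 1, 4, 1, 46]

a₀ = ⌊√568⌋ = 23.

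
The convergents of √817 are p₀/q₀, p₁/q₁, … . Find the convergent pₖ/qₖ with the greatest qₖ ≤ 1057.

√817 = [28; 1, 1, 2, 1, 1, 56, …] (period length 6).
Convergents:
  p_0/q_0 = 28/1
  p_1/q_1 = 29/1
  p_2/q_2 = 57/2
  p_3/q_3 = 143/5
  p_4/q_4 = 200/7
  p_5/q_5 = 343/12
  p_6/q_6 = 19408/679
  p_7/q_7 = 19751/691
  p_8/q_8 = 39159/1370
q_7 = 691 ≤ 1057 < 1370 = q_8, so the answer is 19751/691.

19751/691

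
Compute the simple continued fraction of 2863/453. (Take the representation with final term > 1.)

2863 = 6·453 + 145
453 = 3·145 + 18
145 = 8·18 + 1
18 = 18·1 + 0  (stop)
So 2863/453 = [6; 3, 8, 18].

[6; 3, 8, 18]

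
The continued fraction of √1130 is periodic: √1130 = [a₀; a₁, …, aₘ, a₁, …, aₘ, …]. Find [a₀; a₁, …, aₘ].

[33; 1, 1, 1, 1, 1, 1, 66]

a₀ = ⌊√1130⌋ = 33.
With m₀=0, d₀=1 and mₖ₊₁ = dₖaₖ − mₖ, dₖ₊₁ = (n − mₖ₊₁²)/dₖ, aₖ₊₁ = ⌊(a₀+mₖ₊₁)/dₖ₊₁⌋:
  k=1: m=33, d=41, a=1
  k=2: m=8, d=26, a=1
  k=3: m=18, d=31, a=1
  k=4: m=13, d=31, a=1
  k=5: m=18, d=26, a=1
  k=6: m=8, d=41, a=1
  k=7: m=33, d=1, a=66
d=1 and a=2a₀=66 at k=7, so the next step gives (m, d) = (33, 41) again — its k=1 value — and the period has length 7.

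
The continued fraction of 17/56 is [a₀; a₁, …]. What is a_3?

17 = 0·56 + 17   →  a_0 = 0
56 = 3·17 + 5   →  a_1 = 3
17 = 3·5 + 2   →  a_2 = 3
5 = 2·2 + 1   →  a_3 = 2

2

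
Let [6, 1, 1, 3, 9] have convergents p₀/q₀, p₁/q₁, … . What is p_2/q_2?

Using pₖ = aₖpₖ₋₁ + pₖ₋₂, qₖ = aₖqₖ₋₁ + qₖ₋₂ (with p₋₁=1, p₋₂=0, q₋₁=0, q₋₂=1):
  k=0: a=6, p=6, q=1
  k=1: a=1, p=7, q=1
  k=2: a=1, p=13, q=2

13/2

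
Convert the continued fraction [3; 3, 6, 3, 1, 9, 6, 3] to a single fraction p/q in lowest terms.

49369/14886

Fold from the inside: start with 3/1.
  6 + 1/3 = 19/3
  9 + 3/19 = 174/19
  1 + 19/174 = 193/174
  3 + 174/193 = 753/193
  6 + 193/753 = 4711/753
  3 + 753/4711 = 14886/4711
  3 + 4711/14886 = 49369/14886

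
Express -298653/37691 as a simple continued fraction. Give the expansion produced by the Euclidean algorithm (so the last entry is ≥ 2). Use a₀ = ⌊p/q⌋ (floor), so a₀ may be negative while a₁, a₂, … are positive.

[-8; 13, 9, 10, 5, 6]

-298653 = -8·37691 + 2875
37691 = 13·2875 + 316
2875 = 9·316 + 31
316 = 10·31 + 6
31 = 5·6 + 1
6 = 6·1 + 0  (stop)
So -298653/37691 = [-8; 13, 9, 10, 5, 6].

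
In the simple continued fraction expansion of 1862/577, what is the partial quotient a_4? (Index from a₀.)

1862 = 3·577 + 131   →  a_0 = 3
577 = 4·131 + 53   →  a_1 = 4
131 = 2·53 + 25   →  a_2 = 2
53 = 2·25 + 3   →  a_3 = 2
25 = 8·3 + 1   →  a_4 = 8

8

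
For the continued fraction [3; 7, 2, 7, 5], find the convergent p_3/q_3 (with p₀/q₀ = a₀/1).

Using pₖ = aₖpₖ₋₁ + pₖ₋₂, qₖ = aₖqₖ₋₁ + qₖ₋₂ (with p₋₁=1, p₋₂=0, q₋₁=0, q₋₂=1):
  k=0: a=3, p=3, q=1
  k=1: a=7, p=22, q=7
  k=2: a=2, p=47, q=15
  k=3: a=7, p=351, q=112

351/112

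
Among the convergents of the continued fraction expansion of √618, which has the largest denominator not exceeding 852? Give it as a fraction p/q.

√618 = [24; 1, 6, 8, 6, 1, 48, …] (period length 6).
Convergents:
  p_0/q_0 = 24/1
  p_1/q_1 = 25/1
  p_2/q_2 = 174/7
  p_3/q_3 = 1417/57
  p_4/q_4 = 8676/349
  p_5/q_5 = 10093/406
  p_6/q_6 = 493140/19837
q_5 = 406 ≤ 852 < 19837 = q_6, so the answer is 10093/406.

10093/406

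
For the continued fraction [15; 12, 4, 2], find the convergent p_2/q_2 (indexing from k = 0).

739/49

Using pₖ = aₖpₖ₋₁ + pₖ₋₂, qₖ = aₖqₖ₋₁ + qₖ₋₂ (with p₋₁=1, p₋₂=0, q₋₁=0, q₋₂=1):
  k=0: a=15, p=15, q=1
  k=1: a=12, p=181, q=12
  k=2: a=4, p=739, q=49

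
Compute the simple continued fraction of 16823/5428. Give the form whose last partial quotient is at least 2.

16823 = 3×5428 + 539
5428 = 10×539 + 38
539 = 14×38 + 7
38 = 5×7 + 3
7 = 2×3 + 1
3 = 3×1 + 0  (stop)
So 16823/5428 = [3; 10, 14, 5, 2, 3].

[3; 10, 14, 5, 2, 3]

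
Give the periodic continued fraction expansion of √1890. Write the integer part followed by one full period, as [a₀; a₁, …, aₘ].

[43; 2, 9, 6, 9, 2, 86]

a₀ = ⌊√1890⌋ = 43.
With m₀=0, d₀=1 and mₖ₊₁ = dₖaₖ − mₖ, dₖ₊₁ = (n − mₖ₊₁²)/dₖ, aₖ₊₁ = ⌊(a₀+mₖ₊₁)/dₖ₊₁⌋:
  k=1: m=43, d=41, a=2
  k=2: m=39, d=9, a=9
  k=3: m=42, d=14, a=6
  k=4: m=42, d=9, a=9
  k=5: m=39, d=41, a=2
  k=6: m=43, d=1, a=86
d=1 and a=2a₀=86 at k=6, so the next step gives (m, d) = (43, 41) again — its k=1 value — and the period has length 6.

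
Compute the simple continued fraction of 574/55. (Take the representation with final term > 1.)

574 = 10*55 + 24
55 = 2*24 + 7
24 = 3*7 + 3
7 = 2*3 + 1
3 = 3*1 + 0  (stop)
So 574/55 = [10; 2, 3, 2, 3].

[10; 2, 3, 2, 3]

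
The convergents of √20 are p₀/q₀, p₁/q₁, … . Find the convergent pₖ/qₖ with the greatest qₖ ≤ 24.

76/17

√20 = [4; 2, 8, …] (period length 2).
Convergents:
  p_0/q_0 = 4/1
  p_1/q_1 = 9/2
  p_2/q_2 = 76/17
  p_3/q_3 = 161/36
q_2 = 17 ≤ 24 < 36 = q_3, so the answer is 76/17.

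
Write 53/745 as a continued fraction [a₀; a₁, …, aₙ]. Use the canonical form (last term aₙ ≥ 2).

[0; 14, 17, 1, 2]

53 = 0·745 + 53
745 = 14·53 + 3
53 = 17·3 + 2
3 = 1·2 + 1
2 = 2·1 + 0  (stop)
So 53/745 = [0; 14, 17, 1, 2].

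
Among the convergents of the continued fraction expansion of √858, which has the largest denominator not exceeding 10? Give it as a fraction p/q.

205/7

√858 = [29; 3, 2, 3, 58, …] (period length 4).
Convergents:
  p_0/q_0 = 29/1
  p_1/q_1 = 88/3
  p_2/q_2 = 205/7
  p_3/q_3 = 703/24
q_2 = 7 ≤ 10 < 24 = q_3, so the answer is 205/7.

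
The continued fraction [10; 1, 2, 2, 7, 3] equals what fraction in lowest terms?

Fold from the inside: start with 3/1.
  7 + 1/3 = 22/3
  2 + 3/22 = 47/22
  2 + 22/47 = 116/47
  1 + 47/116 = 163/116
  10 + 116/163 = 1746/163

1746/163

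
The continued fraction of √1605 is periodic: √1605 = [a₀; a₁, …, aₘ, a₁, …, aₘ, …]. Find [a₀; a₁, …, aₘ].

[40; 16, 80]

a₀ = ⌊√1605⌋ = 40.
With m₀=0, d₀=1 and mₖ₊₁ = dₖaₖ − mₖ, dₖ₊₁ = (n − mₖ₊₁²)/dₖ, aₖ₊₁ = ⌊(a₀+mₖ₊₁)/dₖ₊₁⌋:
  k=1: m=40, d=5, a=16
  k=2: m=40, d=1, a=80
d=1 and a=2a₀=80 at k=2, so the next step gives (m, d) = (40, 5) again — its k=1 value — and the period has length 2.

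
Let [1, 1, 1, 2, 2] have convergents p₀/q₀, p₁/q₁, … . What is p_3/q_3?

Using pₖ = aₖpₖ₋₁ + pₖ₋₂, qₖ = aₖqₖ₋₁ + qₖ₋₂ (with p₋₁=1, p₋₂=0, q₋₁=0, q₋₂=1):
  k=0: a=1, p=1, q=1
  k=1: a=1, p=2, q=1
  k=2: a=1, p=3, q=2
  k=3: a=2, p=8, q=5

8/5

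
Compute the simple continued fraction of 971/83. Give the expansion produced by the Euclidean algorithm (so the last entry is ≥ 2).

971 = 11*83 + 58
83 = 1*58 + 25
58 = 2*25 + 8
25 = 3*8 + 1
8 = 8*1 + 0  (stop)
So 971/83 = [11; 1, 2, 3, 8].

[11; 1, 2, 3, 8]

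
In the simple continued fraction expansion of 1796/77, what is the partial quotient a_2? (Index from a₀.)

12

1796 = 23·77 + 25   →  a_0 = 23
77 = 3·25 + 2   →  a_1 = 3
25 = 12·2 + 1   →  a_2 = 12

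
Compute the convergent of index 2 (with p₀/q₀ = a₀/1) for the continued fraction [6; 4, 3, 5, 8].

81/13

Using pₖ = aₖpₖ₋₁ + pₖ₋₂, qₖ = aₖqₖ₋₁ + qₖ₋₂ (with p₋₁=1, p₋₂=0, q₋₁=0, q₋₂=1):
  k=0: a=6, p=6, q=1
  k=1: a=4, p=25, q=4
  k=2: a=3, p=81, q=13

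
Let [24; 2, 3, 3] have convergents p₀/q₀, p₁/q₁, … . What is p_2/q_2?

171/7

Using pₖ = aₖpₖ₋₁ + pₖ₋₂, qₖ = aₖqₖ₋₁ + qₖ₋₂ (with p₋₁=1, p₋₂=0, q₋₁=0, q₋₂=1):
  k=0: a=24, p=24, q=1
  k=1: a=2, p=49, q=2
  k=2: a=3, p=171, q=7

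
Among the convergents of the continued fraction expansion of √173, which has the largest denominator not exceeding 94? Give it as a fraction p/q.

1118/85

√173 = [13; 6, 1, 1, 6, 26, …] (period length 5).
Convergents:
  p_0/q_0 = 13/1
  p_1/q_1 = 79/6
  p_2/q_2 = 92/7
  p_3/q_3 = 171/13
  p_4/q_4 = 1118/85
  p_5/q_5 = 29239/2223
q_4 = 85 ≤ 94 < 2223 = q_5, so the answer is 1118/85.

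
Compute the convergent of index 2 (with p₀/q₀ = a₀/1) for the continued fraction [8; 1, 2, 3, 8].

Using pₖ = aₖpₖ₋₁ + pₖ₋₂, qₖ = aₖqₖ₋₁ + qₖ₋₂ (with p₋₁=1, p₋₂=0, q₋₁=0, q₋₂=1):
  k=0: a=8, p=8, q=1
  k=1: a=1, p=9, q=1
  k=2: a=2, p=26, q=3

26/3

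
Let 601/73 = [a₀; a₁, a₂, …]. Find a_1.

601 = 8·73 + 17   →  a_0 = 8
73 = 4·17 + 5   →  a_1 = 4

4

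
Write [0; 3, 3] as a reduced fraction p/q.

3/10

Fold from the inside: start with 3/1.
  3 + 1/3 = 10/3
  0 + 3/10 = 3/10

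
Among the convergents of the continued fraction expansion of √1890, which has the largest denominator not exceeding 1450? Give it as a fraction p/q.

√1890 = [43; 2, 9, 6, 9, 2, 86, …] (period length 6).
Convergents:
  p_0/q_0 = 43/1
  p_1/q_1 = 87/2
  p_2/q_2 = 826/19
  p_3/q_3 = 5043/116
  p_4/q_4 = 46213/1063
  p_5/q_5 = 97469/2242
q_4 = 1063 ≤ 1450 < 2242 = q_5, so the answer is 46213/1063.

46213/1063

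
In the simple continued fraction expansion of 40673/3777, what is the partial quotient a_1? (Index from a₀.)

40673 = 10·3777 + 2903   →  a_0 = 10
3777 = 1·2903 + 874   →  a_1 = 1

1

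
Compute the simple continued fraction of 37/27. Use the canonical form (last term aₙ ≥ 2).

[1; 2, 1, 2, 3]

37 = 1×27 + 10
27 = 2×10 + 7
10 = 1×7 + 3
7 = 2×3 + 1
3 = 3×1 + 0  (stop)
So 37/27 = [1; 2, 1, 2, 3].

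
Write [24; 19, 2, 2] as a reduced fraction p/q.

Using pₖ = aₖpₖ₋₁ + pₖ₋₂ and qₖ = aₖqₖ₋₁ + qₖ₋₂:
  k=0: a=24, p=24, q=1
  k=1: a=19, p=457, q=19
  k=2: a=2, p=938, q=39
  k=3: a=2, p=2333, q=97

2333/97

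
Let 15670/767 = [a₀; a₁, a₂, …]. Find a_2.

3

15670 = 20·767 + 330   →  a_0 = 20
767 = 2·330 + 107   →  a_1 = 2
330 = 3·107 + 9   →  a_2 = 3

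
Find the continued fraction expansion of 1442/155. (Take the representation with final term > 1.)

[9; 3, 3, 2, 1, 4]

1442 = 9*155 + 47
155 = 3*47 + 14
47 = 3*14 + 5
14 = 2*5 + 4
5 = 1*4 + 1
4 = 4*1 + 0  (stop)
So 1442/155 = [9; 3, 3, 2, 1, 4].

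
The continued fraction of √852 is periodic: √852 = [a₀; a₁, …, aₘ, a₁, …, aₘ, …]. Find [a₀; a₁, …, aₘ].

[29; 5, 3, 2, 4, 2, 3, 5, 58]

a₀ = ⌊√852⌋ = 29.
With m₀=0, d₀=1 and mₖ₊₁ = dₖaₖ − mₖ, dₖ₊₁ = (n − mₖ₊₁²)/dₖ, aₖ₊₁ = ⌊(a₀+mₖ₊₁)/dₖ₊₁⌋:
  k=1: m=29, d=11, a=5
  k=2: m=26, d=16, a=3
  k=3: m=22, d=23, a=2
  k=4: m=24, d=12, a=4
  k=5: m=24, d=23, a=2
  k=6: m=22, d=16, a=3
  k=7: m=26, d=11, a=5
  k=8: m=29, d=1, a=58
d=1 and a=2a₀=58 at k=8, so the next step gives (m, d) = (29, 11) again — its k=1 value — and the period has length 8.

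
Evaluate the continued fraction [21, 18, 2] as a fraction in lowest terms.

Using pₖ = aₖpₖ₋₁ + pₖ₋₂ and qₖ = aₖqₖ₋₁ + qₖ₋₂:
  k=0: a=21, p=21, q=1
  k=1: a=18, p=379, q=18
  k=2: a=2, p=779, q=37

779/37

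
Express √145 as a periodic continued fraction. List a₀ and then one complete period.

[12; 24]

a₀ = ⌊√145⌋ = 12.
With m₀=0, d₀=1 and mₖ₊₁ = dₖaₖ − mₖ, dₖ₊₁ = (n − mₖ₊₁²)/dₖ, aₖ₊₁ = ⌊(a₀+mₖ₊₁)/dₖ₊₁⌋:
  k=1: m=12, d=1, a=24
d=1 and a=2a₀=24 at k=1, so the next step gives (m, d) = (12, 1) again — its k=1 value — and the period has length 1.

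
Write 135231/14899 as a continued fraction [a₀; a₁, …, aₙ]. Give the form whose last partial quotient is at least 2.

135231 = 9·14899 + 1140
14899 = 13·1140 + 79
1140 = 14·79 + 34
79 = 2·34 + 11
34 = 3·11 + 1
11 = 11·1 + 0  (stop)
So 135231/14899 = [9; 13, 14, 2, 3, 11].

[9; 13, 14, 2, 3, 11]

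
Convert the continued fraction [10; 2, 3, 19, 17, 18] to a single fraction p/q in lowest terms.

Using pₖ = aₖpₖ₋₁ + pₖ₋₂ and qₖ = aₖqₖ₋₁ + qₖ₋₂:
  k=0: a=10, p=10, q=1
  k=1: a=2, p=21, q=2
  k=2: a=3, p=73, q=7
  k=3: a=19, p=1408, q=135
  k=4: a=17, p=24009, q=2302
  k=5: a=18, p=433570, q=41571

433570/41571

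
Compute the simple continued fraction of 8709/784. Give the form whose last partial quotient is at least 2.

[11; 9, 4, 2, 9]

8709 = 11·784 + 85
784 = 9·85 + 19
85 = 4·19 + 9
19 = 2·9 + 1
9 = 9·1 + 0  (stop)
So 8709/784 = [11; 9, 4, 2, 9].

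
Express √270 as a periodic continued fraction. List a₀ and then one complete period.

[16; 2, 3, 6, 3, 2, 32]

a₀ = ⌊√270⌋ = 16.
With m₀=0, d₀=1 and mₖ₊₁ = dₖaₖ − mₖ, dₖ₊₁ = (n − mₖ₊₁²)/dₖ, aₖ₊₁ = ⌊(a₀+mₖ₊₁)/dₖ₊₁⌋:
  k=1: m=16, d=14, a=2
  k=2: m=12, d=9, a=3
  k=3: m=15, d=5, a=6
  k=4: m=15, d=9, a=3
  k=5: m=12, d=14, a=2
  k=6: m=16, d=1, a=32
d=1 and a=2a₀=32 at k=6, so the next step gives (m, d) = (16, 14) again — its k=1 value — and the period has length 6.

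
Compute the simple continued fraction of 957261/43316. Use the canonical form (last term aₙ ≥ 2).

[22; 10, 19, 15, 15]

957261 = 22×43316 + 4309
43316 = 10×4309 + 226
4309 = 19×226 + 15
226 = 15×15 + 1
15 = 15×1 + 0  (stop)
So 957261/43316 = [22; 10, 19, 15, 15].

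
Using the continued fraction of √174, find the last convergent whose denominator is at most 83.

277/21

√174 = [13; 5, 4, 5, 26, …] (period length 4).
Convergents:
  p_0/q_0 = 13/1
  p_1/q_1 = 66/5
  p_2/q_2 = 277/21
  p_3/q_3 = 1451/110
q_2 = 21 ≤ 83 < 110 = q_3, so the answer is 277/21.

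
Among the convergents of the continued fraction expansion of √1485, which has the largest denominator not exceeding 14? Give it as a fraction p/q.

501/13

√1485 = [38; 1, 1, 6, 1, 1, 76, …] (period length 6).
Convergents:
  p_0/q_0 = 38/1
  p_1/q_1 = 39/1
  p_2/q_2 = 77/2
  p_3/q_3 = 501/13
  p_4/q_4 = 578/15
q_3 = 13 ≤ 14 < 15 = q_4, so the answer is 501/13.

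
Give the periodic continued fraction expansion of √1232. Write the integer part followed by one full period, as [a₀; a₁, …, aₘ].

[35; 10, 70]

a₀ = ⌊√1232⌋ = 35.
With m₀=0, d₀=1 and mₖ₊₁ = dₖaₖ − mₖ, dₖ₊₁ = (n − mₖ₊₁²)/dₖ, aₖ₊₁ = ⌊(a₀+mₖ₊₁)/dₖ₊₁⌋:
  k=1: m=35, d=7, a=10
  k=2: m=35, d=1, a=70
d=1 and a=2a₀=70 at k=2, so the next step gives (m, d) = (35, 7) again — its k=1 value — and the period has length 2.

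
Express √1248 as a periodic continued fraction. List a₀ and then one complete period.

[35; 3, 17, 3, 70]

a₀ = ⌊√1248⌋ = 35.
With m₀=0, d₀=1 and mₖ₊₁ = dₖaₖ − mₖ, dₖ₊₁ = (n − mₖ₊₁²)/dₖ, aₖ₊₁ = ⌊(a₀+mₖ₊₁)/dₖ₊₁⌋:
  k=1: m=35, d=23, a=3
  k=2: m=34, d=4, a=17
  k=3: m=34, d=23, a=3
  k=4: m=35, d=1, a=70
d=1 and a=2a₀=70 at k=4, so the next step gives (m, d) = (35, 23) again — its k=1 value — and the period has length 4.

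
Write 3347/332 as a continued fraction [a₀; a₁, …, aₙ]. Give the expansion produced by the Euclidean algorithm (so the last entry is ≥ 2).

[10; 12, 3, 2, 1, 2]

3347 = 10*332 + 27
332 = 12*27 + 8
27 = 3*8 + 3
8 = 2*3 + 2
3 = 1*2 + 1
2 = 2*1 + 0  (stop)
So 3347/332 = [10; 12, 3, 2, 1, 2].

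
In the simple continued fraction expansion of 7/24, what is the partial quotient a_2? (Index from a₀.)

7 = 0·24 + 7   →  a_0 = 0
24 = 3·7 + 3   →  a_1 = 3
7 = 2·3 + 1   →  a_2 = 2

2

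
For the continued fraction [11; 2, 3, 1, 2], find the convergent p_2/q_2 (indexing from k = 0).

80/7

Using pₖ = aₖpₖ₋₁ + pₖ₋₂, qₖ = aₖqₖ₋₁ + qₖ₋₂ (with p₋₁=1, p₋₂=0, q₋₁=0, q₋₂=1):
  k=0: a=11, p=11, q=1
  k=1: a=2, p=23, q=2
  k=2: a=3, p=80, q=7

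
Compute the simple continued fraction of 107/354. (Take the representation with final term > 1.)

[0; 3, 3, 4, 8]

107 = 0*354 + 107
354 = 3*107 + 33
107 = 3*33 + 8
33 = 4*8 + 1
8 = 8*1 + 0  (stop)
So 107/354 = [0; 3, 3, 4, 8].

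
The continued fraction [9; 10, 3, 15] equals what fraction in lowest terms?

Fold from the inside: start with 15/1.
  3 + 1/15 = 46/15
  10 + 15/46 = 475/46
  9 + 46/475 = 4321/475

4321/475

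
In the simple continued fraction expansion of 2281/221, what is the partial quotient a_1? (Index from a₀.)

2281 = 10·221 + 71   →  a_0 = 10
221 = 3·71 + 8   →  a_1 = 3

3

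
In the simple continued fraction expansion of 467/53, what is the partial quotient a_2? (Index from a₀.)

467 = 8·53 + 43   →  a_0 = 8
53 = 1·43 + 10   →  a_1 = 1
43 = 4·10 + 3   →  a_2 = 4

4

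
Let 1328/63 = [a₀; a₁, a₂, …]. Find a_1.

12

1328 = 21·63 + 5   →  a_0 = 21
63 = 12·5 + 3   →  a_1 = 12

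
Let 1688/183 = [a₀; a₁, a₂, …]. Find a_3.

1688 = 9·183 + 41   →  a_0 = 9
183 = 4·41 + 19   →  a_1 = 4
41 = 2·19 + 3   →  a_2 = 2
19 = 6·3 + 1   →  a_3 = 6

6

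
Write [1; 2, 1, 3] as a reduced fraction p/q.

Fold from the inside: start with 3/1.
  1 + 1/3 = 4/3
  2 + 3/4 = 11/4
  1 + 4/11 = 15/11

15/11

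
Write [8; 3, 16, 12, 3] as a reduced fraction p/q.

15171/1822

Using pₖ = aₖpₖ₋₁ + pₖ₋₂ and qₖ = aₖqₖ₋₁ + qₖ₋₂:
  k=0: a=8, p=8, q=1
  k=1: a=3, p=25, q=3
  k=2: a=16, p=408, q=49
  k=3: a=12, p=4921, q=591
  k=4: a=3, p=15171, q=1822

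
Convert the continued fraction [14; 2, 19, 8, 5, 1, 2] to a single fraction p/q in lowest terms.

Using pₖ = aₖpₖ₋₁ + pₖ₋₂ and qₖ = aₖqₖ₋₁ + qₖ₋₂:
  k=0: a=14, p=14, q=1
  k=1: a=2, p=29, q=2
  k=2: a=19, p=565, q=39
  k=3: a=8, p=4549, q=314
  k=4: a=5, p=23310, q=1609
  k=5: a=1, p=27859, q=1923
  k=6: a=2, p=79028, q=5455

79028/5455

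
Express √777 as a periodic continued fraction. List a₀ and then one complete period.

[27; 1, 6, 1, 54]

a₀ = ⌊√777⌋ = 27.
With m₀=0, d₀=1 and mₖ₊₁ = dₖaₖ − mₖ, dₖ₊₁ = (n − mₖ₊₁²)/dₖ, aₖ₊₁ = ⌊(a₀+mₖ₊₁)/dₖ₊₁⌋:
  k=1: m=27, d=48, a=1
  k=2: m=21, d=7, a=6
  k=3: m=21, d=48, a=1
  k=4: m=27, d=1, a=54
d=1 and a=2a₀=54 at k=4, so the next step gives (m, d) = (27, 48) again — its k=1 value — and the period has length 4.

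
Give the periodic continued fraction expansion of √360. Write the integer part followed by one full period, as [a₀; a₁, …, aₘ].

[18; 1, 36]

a₀ = ⌊√360⌋ = 18.
With m₀=0, d₀=1 and mₖ₊₁ = dₖaₖ − mₖ, dₖ₊₁ = (n − mₖ₊₁²)/dₖ, aₖ₊₁ = ⌊(a₀+mₖ₊₁)/dₖ₊₁⌋:
  k=1: m=18, d=36, a=1
  k=2: m=18, d=1, a=36
d=1 and a=2a₀=36 at k=2, so the next step gives (m, d) = (18, 36) again — its k=1 value — and the period has length 2.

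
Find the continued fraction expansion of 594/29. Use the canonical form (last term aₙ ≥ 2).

[20; 2, 14]

594 = 20×29 + 14
29 = 2×14 + 1
14 = 14×1 + 0  (stop)
So 594/29 = [20; 2, 14].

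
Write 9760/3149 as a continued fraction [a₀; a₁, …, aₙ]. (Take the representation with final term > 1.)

9760 = 3·3149 + 313
3149 = 10·313 + 19
313 = 16·19 + 9
19 = 2·9 + 1
9 = 9·1 + 0  (stop)
So 9760/3149 = [3; 10, 16, 2, 9].

[3; 10, 16, 2, 9]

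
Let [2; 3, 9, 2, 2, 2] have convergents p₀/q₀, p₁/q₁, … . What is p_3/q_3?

137/59

Using pₖ = aₖpₖ₋₁ + pₖ₋₂, qₖ = aₖqₖ₋₁ + qₖ₋₂ (with p₋₁=1, p₋₂=0, q₋₁=0, q₋₂=1):
  k=0: a=2, p=2, q=1
  k=1: a=3, p=7, q=3
  k=2: a=9, p=65, q=28
  k=3: a=2, p=137, q=59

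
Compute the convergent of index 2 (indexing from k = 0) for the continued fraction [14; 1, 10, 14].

164/11

Using pₖ = aₖpₖ₋₁ + pₖ₋₂, qₖ = aₖqₖ₋₁ + qₖ₋₂ (with p₋₁=1, p₋₂=0, q₋₁=0, q₋₂=1):
  k=0: a=14, p=14, q=1
  k=1: a=1, p=15, q=1
  k=2: a=10, p=164, q=11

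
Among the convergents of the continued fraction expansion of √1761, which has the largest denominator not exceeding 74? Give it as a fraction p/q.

√1761 = [41; 1, 26, 1, 82, …] (period length 4).
Convergents:
  p_0/q_0 = 41/1
  p_1/q_1 = 42/1
  p_2/q_2 = 1133/27
  p_3/q_3 = 1175/28
  p_4/q_4 = 97483/2323
q_3 = 28 ≤ 74 < 2323 = q_4, so the answer is 1175/28.

1175/28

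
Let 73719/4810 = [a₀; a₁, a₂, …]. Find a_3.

73719 = 15·4810 + 1569   →  a_0 = 15
4810 = 3·1569 + 103   →  a_1 = 3
1569 = 15·103 + 24   →  a_2 = 15
103 = 4·24 + 7   →  a_3 = 4

4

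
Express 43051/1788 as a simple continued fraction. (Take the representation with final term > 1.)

[24; 12, 1, 6, 3, 6]

43051 = 24·1788 + 139
1788 = 12·139 + 120
139 = 1·120 + 19
120 = 6·19 + 6
19 = 3·6 + 1
6 = 6·1 + 0  (stop)
So 43051/1788 = [24; 12, 1, 6, 3, 6].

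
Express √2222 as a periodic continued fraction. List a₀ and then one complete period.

a₀ = ⌊√2222⌋ = 47.
With m₀=0, d₀=1 and mₖ₊₁ = dₖaₖ − mₖ, dₖ₊₁ = (n − mₖ₊₁²)/dₖ, aₖ₊₁ = ⌊(a₀+mₖ₊₁)/dₖ₊₁⌋:
  k=1: m=47, d=13, a=7
  k=2: m=44, d=22, a=4
  k=3: m=44, d=13, a=7
  k=4: m=47, d=1, a=94
d=1 and a=2a₀=94 at k=4, so the next step gives (m, d) = (47, 13) again — its k=1 value — and the period has length 4.

[47; 7, 4, 7, 94]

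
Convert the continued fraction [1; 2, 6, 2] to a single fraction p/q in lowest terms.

41/28

Fold from the inside: start with 2/1.
  6 + 1/2 = 13/2
  2 + 2/13 = 28/13
  1 + 13/28 = 41/28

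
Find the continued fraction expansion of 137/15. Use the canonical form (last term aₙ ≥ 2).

[9; 7, 2]

137 = 9·15 + 2
15 = 7·2 + 1
2 = 2·1 + 0  (stop)
So 137/15 = [9; 7, 2].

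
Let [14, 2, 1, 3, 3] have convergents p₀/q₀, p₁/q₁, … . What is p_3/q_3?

Using pₖ = aₖpₖ₋₁ + pₖ₋₂, qₖ = aₖqₖ₋₁ + qₖ₋₂ (with p₋₁=1, p₋₂=0, q₋₁=0, q₋₂=1):
  k=0: a=14, p=14, q=1
  k=1: a=2, p=29, q=2
  k=2: a=1, p=43, q=3
  k=3: a=3, p=158, q=11

158/11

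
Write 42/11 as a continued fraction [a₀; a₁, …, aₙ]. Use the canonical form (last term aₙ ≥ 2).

42 = 3*11 + 9
11 = 1*9 + 2
9 = 4*2 + 1
2 = 2*1 + 0  (stop)
So 42/11 = [3; 1, 4, 2].

[3; 1, 4, 2]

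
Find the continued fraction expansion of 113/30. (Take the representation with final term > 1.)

[3; 1, 3, 3, 2]

113 = 3·30 + 23
30 = 1·23 + 7
23 = 3·7 + 2
7 = 3·2 + 1
2 = 2·1 + 0  (stop)
So 113/30 = [3; 1, 3, 3, 2].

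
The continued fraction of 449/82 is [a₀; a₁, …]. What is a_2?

449 = 5·82 + 39   →  a_0 = 5
82 = 2·39 + 4   →  a_1 = 2
39 = 9·4 + 3   →  a_2 = 9

9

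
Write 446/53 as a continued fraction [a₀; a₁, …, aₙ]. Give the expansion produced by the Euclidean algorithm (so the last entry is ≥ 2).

446 = 8×53 + 22
53 = 2×22 + 9
22 = 2×9 + 4
9 = 2×4 + 1
4 = 4×1 + 0  (stop)
So 446/53 = [8; 2, 2, 2, 4].

[8; 2, 2, 2, 4]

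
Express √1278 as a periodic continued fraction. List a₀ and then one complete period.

[35; 1, 2, 1, 70]

a₀ = ⌊√1278⌋ = 35.
With m₀=0, d₀=1 and mₖ₊₁ = dₖaₖ − mₖ, dₖ₊₁ = (n − mₖ₊₁²)/dₖ, aₖ₊₁ = ⌊(a₀+mₖ₊₁)/dₖ₊₁⌋:
  k=1: m=35, d=53, a=1
  k=2: m=18, d=18, a=2
  k=3: m=18, d=53, a=1
  k=4: m=35, d=1, a=70
d=1 and a=2a₀=70 at k=4, so the next step gives (m, d) = (35, 53) again — its k=1 value — and the period has length 4.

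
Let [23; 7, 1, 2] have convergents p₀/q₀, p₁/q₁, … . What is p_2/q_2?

185/8

Using pₖ = aₖpₖ₋₁ + pₖ₋₂, qₖ = aₖqₖ₋₁ + qₖ₋₂ (with p₋₁=1, p₋₂=0, q₋₁=0, q₋₂=1):
  k=0: a=23, p=23, q=1
  k=1: a=7, p=162, q=7
  k=2: a=1, p=185, q=8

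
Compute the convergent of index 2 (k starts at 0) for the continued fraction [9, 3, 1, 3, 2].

37/4

Using pₖ = aₖpₖ₋₁ + pₖ₋₂, qₖ = aₖqₖ₋₁ + qₖ₋₂ (with p₋₁=1, p₋₂=0, q₋₁=0, q₋₂=1):
  k=0: a=9, p=9, q=1
  k=1: a=3, p=28, q=3
  k=2: a=1, p=37, q=4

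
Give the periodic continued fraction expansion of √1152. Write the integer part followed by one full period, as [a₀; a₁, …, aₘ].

a₀ = ⌊√1152⌋ = 33.
With m₀=0, d₀=1 and mₖ₊₁ = dₖaₖ − mₖ, dₖ₊₁ = (n − mₖ₊₁²)/dₖ, aₖ₊₁ = ⌊(a₀+mₖ₊₁)/dₖ₊₁⌋:
  k=1: m=33, d=63, a=1
  k=2: m=30, d=4, a=15
  k=3: m=30, d=63, a=1
  k=4: m=33, d=1, a=66
d=1 and a=2a₀=66 at k=4, so the next step gives (m, d) = (33, 63) again — its k=1 value — and the period has length 4.

[33; 1, 15, 1, 66]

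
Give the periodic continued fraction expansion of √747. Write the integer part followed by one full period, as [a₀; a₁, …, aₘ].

a₀ = ⌊√747⌋ = 27.
With m₀=0, d₀=1 and mₖ₊₁ = dₖaₖ − mₖ, dₖ₊₁ = (n − mₖ₊₁²)/dₖ, aₖ₊₁ = ⌊(a₀+mₖ₊₁)/dₖ₊₁⌋:
  k=1: m=27, d=18, a=3
  k=2: m=27, d=1, a=54
d=1 and a=2a₀=54 at k=2, so the next step gives (m, d) = (27, 18) again — its k=1 value — and the period has length 2.

[27; 3, 54]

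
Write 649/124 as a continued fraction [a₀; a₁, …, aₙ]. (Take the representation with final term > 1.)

649 = 5·124 + 29
124 = 4·29 + 8
29 = 3·8 + 5
8 = 1·5 + 3
5 = 1·3 + 2
3 = 1·2 + 1
2 = 2·1 + 0  (stop)
So 649/124 = [5; 4, 3, 1, 1, 1, 2].

[5; 4, 3, 1, 1, 1, 2]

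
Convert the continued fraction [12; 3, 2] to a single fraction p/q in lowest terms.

Fold from the inside: start with 2/1.
  3 + 1/2 = 7/2
  12 + 2/7 = 86/7

86/7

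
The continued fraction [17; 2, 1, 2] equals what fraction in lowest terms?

139/8

Fold from the inside: start with 2/1.
  1 + 1/2 = 3/2
  2 + 2/3 = 8/3
  17 + 3/8 = 139/8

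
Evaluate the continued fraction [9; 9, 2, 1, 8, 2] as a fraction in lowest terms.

4681/514

Using pₖ = aₖpₖ₋₁ + pₖ₋₂ and qₖ = aₖqₖ₋₁ + qₖ₋₂:
  k=0: a=9, p=9, q=1
  k=1: a=9, p=82, q=9
  k=2: a=2, p=173, q=19
  k=3: a=1, p=255, q=28
  k=4: a=8, p=2213, q=243
  k=5: a=2, p=4681, q=514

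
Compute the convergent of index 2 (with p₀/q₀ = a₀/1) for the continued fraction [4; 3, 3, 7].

43/10

Using pₖ = aₖpₖ₋₁ + pₖ₋₂, qₖ = aₖqₖ₋₁ + qₖ₋₂ (with p₋₁=1, p₋₂=0, q₋₁=0, q₋₂=1):
  k=0: a=4, p=4, q=1
  k=1: a=3, p=13, q=3
  k=2: a=3, p=43, q=10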